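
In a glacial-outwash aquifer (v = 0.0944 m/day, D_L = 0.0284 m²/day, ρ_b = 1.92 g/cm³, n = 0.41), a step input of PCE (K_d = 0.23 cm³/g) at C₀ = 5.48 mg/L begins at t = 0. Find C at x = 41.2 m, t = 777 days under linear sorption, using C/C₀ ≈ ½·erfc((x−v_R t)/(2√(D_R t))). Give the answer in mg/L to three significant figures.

0.552 mg/L

Retardation factor R = 1 + ρ_b·K_d/n = 1 + 1.92 × 0.23/0.41 = 2.077.
Sorption retards both mechanisms: v_R = v/R = 0.04545 m/day, D_R = D/R = 0.01367 m²/day.
v_R·t = 0.04545 × 777 = 35.31465 m; 2√(D_R t) = 6.518 m; argument = (41.2 − 35.31465)/6.518 = 0.9029.
C = C₀ × ½·erfc(0.9029) = 5.48 × 0.1008 = 0.552 mg/L.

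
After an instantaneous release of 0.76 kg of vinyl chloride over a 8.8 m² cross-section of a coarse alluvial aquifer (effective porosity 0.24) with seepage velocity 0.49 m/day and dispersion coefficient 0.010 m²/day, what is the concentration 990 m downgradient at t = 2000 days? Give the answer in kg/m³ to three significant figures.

0.00650 kg/m³

For an instantaneous plane source, C(x,t) = M/(n_e·A·√(4πDt)) · exp(−(x−vt)²/(4Dt)), with n_e·A the pore (flow) area.
Plume center vt = 0.49 × 2000 = 980 m, so the well at 990 m is 10 m downgradient of the peak.
√(4πDt) = 15.85 m, giving peak height M/(n_e·A·√(4πDt)) = 0.76/(0.24 × 8.8 × 15.85) = 0.02270 kg/m³.
(x−vt)²/(4Dt) = (10)²/(4 × 0.010 × 2000) = 1.250; exp(−1.250) = 0.2865.
C = 0.02270 × 0.2865 = 0.00650 kg/m³.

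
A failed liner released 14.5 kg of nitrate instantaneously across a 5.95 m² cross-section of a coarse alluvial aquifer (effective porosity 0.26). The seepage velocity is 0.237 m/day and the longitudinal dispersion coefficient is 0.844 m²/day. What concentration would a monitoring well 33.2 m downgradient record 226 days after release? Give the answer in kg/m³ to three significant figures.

0.111 kg/m³

For an instantaneous plane source, C(x,t) = M/(n_e·A·√(4πDt)) · exp(−(x−vt)²/(4Dt)), with n_e·A the pore (flow) area.
Plume center vt = 0.237 × 226 = 53.562 m, so the well at 33.2 m is 20.362 m upgradient of the peak.
√(4πDt) = 48.96 m, giving peak height M/(n_e·A·√(4πDt)) = 14.5/(0.26 × 5.95 × 48.96) = 0.1914 kg/m³.
(x−vt)²/(4Dt) = (-20.362)²/(4 × 0.844 × 226) = 0.5434; exp(−0.5434) = 0.5808.
C = 0.1914 × 0.5808 = 0.111 kg/m³.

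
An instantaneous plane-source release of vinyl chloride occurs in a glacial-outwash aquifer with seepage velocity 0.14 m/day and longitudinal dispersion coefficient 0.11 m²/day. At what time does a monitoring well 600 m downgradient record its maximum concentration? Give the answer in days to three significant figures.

4280 days

For the 1D instantaneous-source solution, setting ∂C/∂t = 0 at fixed x gives v²t² + 2Dt − x² = 0, so t = (√(D² + v²x²) − D)/v².
√(D² + v²x²) = √(0.11² + 0.14² × 600²) = 84.00; v² = 0.0196.
t = (84.00 − 0.11)/0.0196 = 4280 days (vs. the pure-advection estimate x/v = 4290 d).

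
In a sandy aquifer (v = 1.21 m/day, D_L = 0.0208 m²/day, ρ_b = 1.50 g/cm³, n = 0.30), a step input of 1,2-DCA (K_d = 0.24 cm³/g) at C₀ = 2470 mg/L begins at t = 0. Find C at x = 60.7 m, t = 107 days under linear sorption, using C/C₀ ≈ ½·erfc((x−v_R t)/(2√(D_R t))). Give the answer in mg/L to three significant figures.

Retardation factor R = 1 + ρ_b·K_d/n = 1 + 1.50 × 0.24/0.30 = 2.200.
Sorption retards both mechanisms: v_R = v/R = 0.5500 m/day, D_R = D/R = 0.009455 m²/day.
v_R·t = 0.5500 × 107 = 58.85 m; 2√(D_R t) = 2.012 m; argument = (60.7 − 58.85)/2.012 = 0.9195.
C = C₀ × ½·erfc(0.9195) = 2470 × 0.09674 = 239 mg/L.

239 mg/L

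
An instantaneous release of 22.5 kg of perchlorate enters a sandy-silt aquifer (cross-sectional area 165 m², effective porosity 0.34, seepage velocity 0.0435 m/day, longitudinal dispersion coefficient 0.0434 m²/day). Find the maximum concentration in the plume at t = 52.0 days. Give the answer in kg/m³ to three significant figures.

0.0753 kg/m³

The peak of an instantaneous 1D plume sits at x = vt; there the Gaussian factor is 1 and C_max = M/(n_e·A·√(4πDt)), where n_e·A is the pore area the mass is dissolved in.
√(4πDt) = √(4π × 0.0434 × 52.0) = 5.325 m, so C_max = 22.5/(0.34 × 165 × 5.325) = 0.0753 kg/m³.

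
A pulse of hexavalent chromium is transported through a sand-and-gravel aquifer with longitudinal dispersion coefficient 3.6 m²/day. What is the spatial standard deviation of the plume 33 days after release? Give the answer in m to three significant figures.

Dispersive spreading gives a Gaussian with σ² = 2Dt; advection only shifts the center.
σ = √(2 × 3.6 × 33) = 15.4 m.

15.4 m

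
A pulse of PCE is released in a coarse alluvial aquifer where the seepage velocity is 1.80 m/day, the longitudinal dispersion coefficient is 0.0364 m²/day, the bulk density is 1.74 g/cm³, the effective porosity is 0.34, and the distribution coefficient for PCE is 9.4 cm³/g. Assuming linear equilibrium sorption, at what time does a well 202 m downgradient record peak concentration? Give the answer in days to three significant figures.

Retardation factor R = 1 + ρ_b·K_d/n = 1 + 1.74 × 9.4/0.34 = 49.11.
Sorption retards both mechanisms: v_R = v/R = 0.03665 m/day, D_R = D/R = 0.0007412 m²/day.
Peak time from v_R²t² + 2D_R t − x² = 0: t = (√(D_R² + v_R²x²) − D_R)/v_R².
√(D_R² + v_R²x²) = √(0.0007412² + 0.03665² × 202²) = 7.403; v_R² = 0.001343.
t = (7.403 − 0.0007412)/0.001343 = 5510 days.

5510 days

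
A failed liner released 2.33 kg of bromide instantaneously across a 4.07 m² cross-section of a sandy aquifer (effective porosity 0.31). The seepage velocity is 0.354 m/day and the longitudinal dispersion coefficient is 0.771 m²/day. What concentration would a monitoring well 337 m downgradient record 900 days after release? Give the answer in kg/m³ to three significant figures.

0.0175 kg/m³

For an instantaneous plane source, C(x,t) = M/(n_e·A·√(4πDt)) · exp(−(x−vt)²/(4Dt)), with n_e·A the pore (flow) area.
Plume center vt = 0.354 × 900 = 318.6 m, so the well at 337 m is 18.4 m downgradient of the peak.
√(4πDt) = 93.38 m, giving peak height M/(n_e·A·√(4πDt)) = 2.33/(0.31 × 4.07 × 93.38) = 0.01978 kg/m³.
(x−vt)²/(4Dt) = (18.4)²/(4 × 0.771 × 900) = 0.1220; exp(−0.1220) = 0.8851.
C = 0.01978 × 0.8851 = 0.0175 kg/m³.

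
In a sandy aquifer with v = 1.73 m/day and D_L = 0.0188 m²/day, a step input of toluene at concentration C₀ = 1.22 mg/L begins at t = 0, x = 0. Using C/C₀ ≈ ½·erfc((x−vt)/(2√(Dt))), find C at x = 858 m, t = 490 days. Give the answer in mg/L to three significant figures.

0.0100 mg/L

For a continuous step input, C/C₀ ≈ ½·erfc((x−vt)/(2√(Dt))).
vt = 1.73 × 490 = 847.7 m and 2√(Dt) = 2√(0.0188 × 490) = 6.070 m.
Argument (x−vt)/(2√(Dt)) = (858 − 847.7)/6.070 = 1.697; ½·erfc(1.697) = 0.008199.
C = 1.22 × 0.008199 = 0.0100 mg/L.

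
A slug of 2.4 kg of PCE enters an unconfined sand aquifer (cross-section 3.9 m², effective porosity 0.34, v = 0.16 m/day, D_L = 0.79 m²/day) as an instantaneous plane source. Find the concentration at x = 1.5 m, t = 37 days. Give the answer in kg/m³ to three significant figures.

For an instantaneous plane source, C(x,t) = M/(n_e·A·√(4πDt)) · exp(−(x−vt)²/(4Dt)), with n_e·A the pore (flow) area.
Plume center vt = 0.16 × 37 = 5.92 m, so the well at 1.5 m is 4.42 m upgradient of the peak.
√(4πDt) = 19.17 m, giving peak height M/(n_e·A·√(4πDt)) = 2.4/(0.34 × 3.9 × 19.17) = 0.09442 kg/m³.
(x−vt)²/(4Dt) = (-4.42)²/(4 × 0.79 × 37) = 0.1671; exp(−0.1671) = 0.8461.
C = 0.09442 × 0.8461 = 0.0799 kg/m³.

0.0799 kg/m³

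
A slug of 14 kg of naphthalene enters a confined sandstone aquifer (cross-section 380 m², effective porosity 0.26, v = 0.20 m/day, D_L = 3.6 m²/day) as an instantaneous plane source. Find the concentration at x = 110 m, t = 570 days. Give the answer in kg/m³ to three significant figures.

For an instantaneous plane source, C(x,t) = M/(n_e·A·√(4πDt)) · exp(−(x−vt)²/(4Dt)), with n_e·A the pore (flow) area.
Plume center vt = 0.20 × 570 = 114 m, so the well at 110 m is 4 m upgradient of the peak.
√(4πDt) = 160.6 m, giving peak height M/(n_e·A·√(4πDt)) = 14/(0.26 × 380 × 160.6) = 0.0008823 kg/m³.
(x−vt)²/(4Dt) = (-4)²/(4 × 3.6 × 570) = 0.001949; exp(−0.001949) = 0.9981.
C = 0.0008823 × 0.9981 = 0.000881 kg/m³.

0.000881 kg/m³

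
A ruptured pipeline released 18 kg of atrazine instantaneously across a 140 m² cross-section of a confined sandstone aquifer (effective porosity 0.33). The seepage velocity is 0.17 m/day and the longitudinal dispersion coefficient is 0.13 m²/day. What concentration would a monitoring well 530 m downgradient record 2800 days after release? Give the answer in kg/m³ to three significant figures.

0.000777 kg/m³

For an instantaneous plane source, C(x,t) = M/(n_e·A·√(4πDt)) · exp(−(x−vt)²/(4Dt)), with n_e·A the pore (flow) area.
Plume center vt = 0.17 × 2800 = 476 m, so the well at 530 m is 54 m downgradient of the peak.
√(4πDt) = 67.63 m, giving peak height M/(n_e·A·√(4πDt)) = 18/(0.33 × 140 × 67.63) = 0.005761 kg/m³.
(x−vt)²/(4Dt) = (54)²/(4 × 0.13 × 2800) = 2.003; exp(−2.003) = 0.1349.
C = 0.005761 × 0.1349 = 0.000777 kg/m³.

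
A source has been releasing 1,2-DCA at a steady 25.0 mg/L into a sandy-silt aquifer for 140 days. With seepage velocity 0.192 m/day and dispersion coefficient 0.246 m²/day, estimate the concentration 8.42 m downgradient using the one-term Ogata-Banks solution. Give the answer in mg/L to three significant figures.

For a continuous step input, C/C₀ ≈ ½·erfc((x−vt)/(2√(Dt))).
vt = 0.192 × 140 = 26.88 m and 2√(Dt) = 2√(0.246 × 140) = 11.74 m.
Argument (x−vt)/(2√(Dt)) = (8.42 − 26.88)/11.74 = -1.572; ½·erfc(-1.572) = 0.9869.
C = 25.0 × 0.9869 = 24.7 mg/L.

24.7 mg/L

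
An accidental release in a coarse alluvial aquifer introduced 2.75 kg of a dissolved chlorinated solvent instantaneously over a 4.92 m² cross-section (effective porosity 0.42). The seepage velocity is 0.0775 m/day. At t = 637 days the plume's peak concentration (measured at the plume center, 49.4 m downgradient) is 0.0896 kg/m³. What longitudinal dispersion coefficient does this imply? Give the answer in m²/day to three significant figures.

At the plume center C_max = M/(n_e·A·√(4πDt)), so D = M²/(4πt·(n_e·A·C_max)²).
n_e·A·C_max = 0.42 × 4.92 × 0.0896 = 0.1851 kg/m.
D = 2.75²/(4π × 637 × 0.1851²) = 0.0276 m²/day.

0.0276 m²/day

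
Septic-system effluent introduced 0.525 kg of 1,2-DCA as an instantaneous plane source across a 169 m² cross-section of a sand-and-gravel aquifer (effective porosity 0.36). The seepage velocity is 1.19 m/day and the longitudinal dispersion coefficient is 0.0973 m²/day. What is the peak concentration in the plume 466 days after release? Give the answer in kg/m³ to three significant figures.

The peak of an instantaneous 1D plume sits at x = vt; there the Gaussian factor is 1 and C_max = M/(n_e·A·√(4πDt)), where n_e·A is the pore area the mass is dissolved in.
√(4πDt) = √(4π × 0.0973 × 466) = 23.87 m, so C_max = 0.525/(0.36 × 169 × 23.87) = 0.000362 kg/m³.

0.000362 kg/m³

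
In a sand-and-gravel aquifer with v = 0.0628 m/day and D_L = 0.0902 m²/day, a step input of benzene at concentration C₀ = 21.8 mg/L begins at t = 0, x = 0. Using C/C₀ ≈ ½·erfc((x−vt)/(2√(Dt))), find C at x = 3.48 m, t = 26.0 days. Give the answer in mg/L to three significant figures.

For a continuous step input, C/C₀ ≈ ½·erfc((x−vt)/(2√(Dt))).
vt = 0.0628 × 26.0 = 1.6328 m and 2√(Dt) = 2√(0.0902 × 26.0) = 3.063 m.
Argument (x−vt)/(2√(Dt)) = (3.48 − 1.6328)/3.063 = 0.6031; ½·erfc(0.6031) = 0.1969.
C = 21.8 × 0.1969 = 4.29 mg/L.

4.29 mg/L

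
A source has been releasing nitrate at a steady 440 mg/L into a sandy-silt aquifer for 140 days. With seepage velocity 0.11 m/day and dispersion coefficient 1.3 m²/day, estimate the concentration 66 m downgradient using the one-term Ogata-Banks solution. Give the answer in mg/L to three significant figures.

1.76 mg/L

For a continuous step input, C/C₀ ≈ ½·erfc((x−vt)/(2√(Dt))).
vt = 0.11 × 140 = 15.4 m and 2√(Dt) = 2√(1.3 × 140) = 26.98 m.
Argument (x−vt)/(2√(Dt)) = (66 − 15.4)/26.98 = 1.875; ½·erfc(1.875) = 0.004005.
C = 440 × 0.004005 = 1.76 mg/L.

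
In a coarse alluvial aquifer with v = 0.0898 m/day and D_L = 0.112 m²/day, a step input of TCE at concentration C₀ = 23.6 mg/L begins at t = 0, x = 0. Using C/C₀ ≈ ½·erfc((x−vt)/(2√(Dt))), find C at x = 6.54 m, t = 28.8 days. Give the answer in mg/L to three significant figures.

For a continuous step input, C/C₀ ≈ ½·erfc((x−vt)/(2√(Dt))).
vt = 0.0898 × 28.8 = 2.58624 m and 2√(Dt) = 2√(0.112 × 28.8) = 3.592 m.
Argument (x−vt)/(2√(Dt)) = (6.54 − 2.58624)/3.592 = 1.101; ½·erfc(1.101) = 0.05973.
C = 23.6 × 0.05973 = 1.41 mg/L.

1.41 mg/L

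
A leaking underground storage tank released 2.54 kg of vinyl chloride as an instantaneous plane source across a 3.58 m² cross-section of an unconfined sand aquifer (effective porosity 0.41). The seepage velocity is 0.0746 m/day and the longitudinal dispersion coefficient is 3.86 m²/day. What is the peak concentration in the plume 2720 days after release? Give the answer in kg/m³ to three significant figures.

The peak of an instantaneous 1D plume sits at x = vt; there the Gaussian factor is 1 and C_max = M/(n_e·A·√(4πDt)), where n_e·A is the pore area the mass is dissolved in.
√(4πDt) = √(4π × 3.86 × 2720) = 363.2 m, so C_max = 2.54/(0.41 × 3.58 × 363.2) = 0.00476 kg/m³.

0.00476 kg/m³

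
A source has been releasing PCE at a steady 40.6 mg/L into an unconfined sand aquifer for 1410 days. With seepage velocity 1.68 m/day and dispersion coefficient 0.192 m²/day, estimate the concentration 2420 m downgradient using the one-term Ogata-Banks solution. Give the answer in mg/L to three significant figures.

For a continuous step input, C/C₀ ≈ ½·erfc((x−vt)/(2√(Dt))).
vt = 1.68 × 1410 = 2368.8 m and 2√(Dt) = 2√(0.192 × 1410) = 32.91 m.
Argument (x−vt)/(2√(Dt)) = (2420 − 2368.8)/32.91 = 1.556; ½·erfc(1.556) = 0.01389.
C = 40.6 × 0.01389 = 0.564 mg/L.

0.564 mg/L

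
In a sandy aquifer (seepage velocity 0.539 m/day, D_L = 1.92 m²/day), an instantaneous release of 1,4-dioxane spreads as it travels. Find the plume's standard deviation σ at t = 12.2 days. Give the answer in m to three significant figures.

Dispersive spreading gives a Gaussian with σ² = 2Dt; advection only shifts the center.
σ = √(2 × 1.92 × 12.2) = 6.84 m.

6.84 m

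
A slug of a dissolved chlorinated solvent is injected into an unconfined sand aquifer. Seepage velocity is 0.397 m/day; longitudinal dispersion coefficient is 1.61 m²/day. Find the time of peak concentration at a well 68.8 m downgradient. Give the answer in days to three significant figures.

163 days

For the 1D instantaneous-source solution, setting ∂C/∂t = 0 at fixed x gives v²t² + 2Dt − x² = 0, so t = (√(D² + v²x²) − D)/v².
√(D² + v²x²) = √(1.61² + 0.397² × 68.8²) = 27.36; v² = 0.157609.
t = (27.36 − 1.61)/0.157609 = 163 days (vs. the pure-advection estimate x/v = 173 d).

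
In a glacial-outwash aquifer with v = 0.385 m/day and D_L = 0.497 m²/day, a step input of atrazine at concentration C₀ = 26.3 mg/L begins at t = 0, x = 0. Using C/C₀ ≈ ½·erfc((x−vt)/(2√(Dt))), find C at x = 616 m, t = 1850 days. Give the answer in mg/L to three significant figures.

For a continuous step input, C/C₀ ≈ ½·erfc((x−vt)/(2√(Dt))).
vt = 0.385 × 1850 = 712.25 m and 2√(Dt) = 2√(0.497 × 1850) = 60.64 m.
Argument (x−vt)/(2√(Dt)) = (616 − 712.25)/60.64 = -1.587; ½·erfc(-1.587) = 0.9876.
C = 26.3 × 0.9876 = 26.0 mg/L.

26.0 mg/L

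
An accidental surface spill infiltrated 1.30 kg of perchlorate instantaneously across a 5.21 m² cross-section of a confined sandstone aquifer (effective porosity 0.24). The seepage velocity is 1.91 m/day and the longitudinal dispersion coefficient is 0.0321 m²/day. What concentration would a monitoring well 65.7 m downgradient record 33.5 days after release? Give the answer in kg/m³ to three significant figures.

For an instantaneous plane source, C(x,t) = M/(n_e·A·√(4πDt)) · exp(−(x−vt)²/(4Dt)), with n_e·A the pore (flow) area.
Plume center vt = 1.91 × 33.5 = 63.985 m, so the well at 65.7 m is 1.715 m downgradient of the peak.
√(4πDt) = 3.676 m, giving peak height M/(n_e·A·√(4πDt)) = 1.30/(0.24 × 5.21 × 3.676) = 0.2828 kg/m³.
(x−vt)²/(4Dt) = (1.715)²/(4 × 0.0321 × 33.5) = 0.6838; exp(−0.6838) = 0.5047.
C = 0.2828 × 0.5047 = 0.143 kg/m³.

0.143 kg/m³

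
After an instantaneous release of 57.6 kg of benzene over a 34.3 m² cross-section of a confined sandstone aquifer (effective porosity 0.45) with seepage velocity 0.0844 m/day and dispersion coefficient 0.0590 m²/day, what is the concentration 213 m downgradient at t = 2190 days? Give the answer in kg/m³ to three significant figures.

For an instantaneous plane source, C(x,t) = M/(n_e·A·√(4πDt)) · exp(−(x−vt)²/(4Dt)), with n_e·A the pore (flow) area.
Plume center vt = 0.0844 × 2190 = 184.836 m, so the well at 213 m is 28.164 m downgradient of the peak.
√(4πDt) = 40.30 m, giving peak height M/(n_e·A·√(4πDt)) = 57.6/(0.45 × 34.3 × 40.30) = 0.09260 kg/m³.
(x−vt)²/(4Dt) = (28.164)²/(4 × 0.0590 × 2190) = 1.535; exp(−1.535) = 0.2155.
C = 0.09260 × 0.2155 = 0.0200 kg/m³.

0.0200 kg/m³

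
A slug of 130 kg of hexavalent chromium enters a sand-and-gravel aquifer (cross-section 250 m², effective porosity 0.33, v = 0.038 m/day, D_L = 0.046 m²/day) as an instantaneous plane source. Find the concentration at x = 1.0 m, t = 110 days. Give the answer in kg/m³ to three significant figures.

0.120 kg/m³

For an instantaneous plane source, C(x,t) = M/(n_e·A·√(4πDt)) · exp(−(x−vt)²/(4Dt)), with n_e·A the pore (flow) area.
Plume center vt = 0.038 × 110 = 4.18 m, so the well at 1.0 m is 3.18 m upgradient of the peak.
√(4πDt) = 7.974 m, giving peak height M/(n_e·A·√(4πDt)) = 130/(0.33 × 250 × 7.974) = 0.1976 kg/m³.
(x−vt)²/(4Dt) = (-3.18)²/(4 × 0.046 × 110) = 0.4996; exp(−0.4996) = 0.6068.
C = 0.1976 × 0.6068 = 0.120 kg/m³.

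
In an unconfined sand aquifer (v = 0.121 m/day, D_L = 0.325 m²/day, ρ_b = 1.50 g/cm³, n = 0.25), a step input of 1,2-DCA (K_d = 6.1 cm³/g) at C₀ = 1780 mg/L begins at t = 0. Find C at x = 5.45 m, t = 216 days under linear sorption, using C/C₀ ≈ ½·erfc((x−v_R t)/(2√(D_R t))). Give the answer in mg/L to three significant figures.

12.3 mg/L

Retardation factor R = 1 + ρ_b·K_d/n = 1 + 1.50 × 6.1/0.25 = 37.60.
Sorption retards both mechanisms: v_R = v/R = 0.003218 m/day, D_R = D/R = 0.008644 m²/day.
v_R·t = 0.003218 × 216 = 0.695088 m; 2√(D_R t) = 2.733 m; argument = (5.45 − 0.695088)/2.733 = 1.740.
C = C₀ × ½·erfc(1.740) = 1780 × 0.006933 = 12.3 mg/L.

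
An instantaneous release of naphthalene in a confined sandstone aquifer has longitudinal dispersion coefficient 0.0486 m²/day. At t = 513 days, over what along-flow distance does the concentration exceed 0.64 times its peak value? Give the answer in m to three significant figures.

The plume is Gaussian with σ = √(2Dt) = √(2 × 0.0486 × 513) = 7.061 m.
C/C_peak = exp(−Δx²/(2σ²)) = 0.64 ⇒ Δx = σ·√(−2 ln 0.64) = 7.061 × 0.9448 = 6.671 m.
Width = 2Δx = 13.3 m.

13.3 m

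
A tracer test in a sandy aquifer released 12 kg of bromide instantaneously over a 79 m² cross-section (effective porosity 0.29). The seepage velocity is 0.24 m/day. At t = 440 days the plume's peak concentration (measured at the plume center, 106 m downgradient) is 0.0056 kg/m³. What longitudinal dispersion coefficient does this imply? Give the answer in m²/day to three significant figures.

At the plume center C_max = M/(n_e·A·√(4πDt)), so D = M²/(4πt·(n_e·A·C_max)²).
n_e·A·C_max = 0.29 × 79 × 0.0056 = 0.1283 kg/m.
D = 12²/(4π × 440 × 0.1283²) = 1.58 m²/day.

1.58 m²/day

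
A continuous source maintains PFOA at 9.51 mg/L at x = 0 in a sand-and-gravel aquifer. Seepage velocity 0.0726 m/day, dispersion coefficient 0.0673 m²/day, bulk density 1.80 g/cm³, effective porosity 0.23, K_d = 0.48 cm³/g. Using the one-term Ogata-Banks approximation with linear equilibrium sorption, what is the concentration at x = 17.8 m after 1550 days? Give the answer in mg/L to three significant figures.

Retardation factor R = 1 + ρ_b·K_d/n = 1 + 1.80 × 0.48/0.23 = 4.757.
Sorption retards both mechanisms: v_R = v/R = 0.01526 m/day, D_R = D/R = 0.01415 m²/day.
v_R·t = 0.01526 × 1550 = 23.653 m; 2√(D_R t) = 9.366 m; argument = (17.8 − 23.653)/9.366 = -0.6249.
C = C₀ × ½·erfc(-0.6249) = 9.51 × 0.8116 = 7.72 mg/L.

7.72 mg/L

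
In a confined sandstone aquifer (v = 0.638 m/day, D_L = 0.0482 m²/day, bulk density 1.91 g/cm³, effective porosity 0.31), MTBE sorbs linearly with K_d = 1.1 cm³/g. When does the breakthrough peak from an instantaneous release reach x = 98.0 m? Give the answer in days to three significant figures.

Retardation factor R = 1 + ρ_b·K_d/n = 1 + 1.91 × 1.1/0.31 = 7.777.
Sorption retards both mechanisms: v_R = v/R = 0.08204 m/day, D_R = D/R = 0.006198 m²/day.
Peak time from v_R²t² + 2D_R t − x² = 0: t = (√(D_R² + v_R²x²) − D_R)/v_R².
√(D_R² + v_R²x²) = √(0.006198² + 0.08204² × 98.0²) = 8.040; v_R² = 0.006731.
t = (8.040 − 0.006198)/0.006731 = 1190 days.

1190 days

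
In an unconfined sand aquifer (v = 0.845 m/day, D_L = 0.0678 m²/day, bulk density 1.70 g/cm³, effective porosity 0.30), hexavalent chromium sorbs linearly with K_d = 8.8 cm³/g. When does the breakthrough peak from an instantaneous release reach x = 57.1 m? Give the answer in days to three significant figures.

Retardation factor R = 1 + ρ_b·K_d/n = 1 + 1.70 × 8.8/0.30 = 50.87.
Sorption retards both mechanisms: v_R = v/R = 0.01661 m/day, D_R = D/R = 0.001333 m²/day.
Peak time from v_R²t² + 2D_R t − x² = 0: t = (√(D_R² + v_R²x²) − D_R)/v_R².
√(D_R² + v_R²x²) = √(0.001333² + 0.01661² × 57.1²) = 0.9484; v_R² = 0.0002759.
t = (0.9484 − 0.001333)/0.0002759 = 3430 days.

3430 days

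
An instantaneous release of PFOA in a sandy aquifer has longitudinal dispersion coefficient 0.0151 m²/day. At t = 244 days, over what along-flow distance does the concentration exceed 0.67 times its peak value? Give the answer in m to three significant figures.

4.86 m

The plume is Gaussian with σ = √(2Dt) = √(2 × 0.0151 × 244) = 2.715 m.
C/C_peak = exp(−Δx²/(2σ²)) = 0.67 ⇒ Δx = σ·√(−2 ln 0.67) = 2.715 × 0.8950 = 2.430 m.
Width = 2Δx = 4.86 m.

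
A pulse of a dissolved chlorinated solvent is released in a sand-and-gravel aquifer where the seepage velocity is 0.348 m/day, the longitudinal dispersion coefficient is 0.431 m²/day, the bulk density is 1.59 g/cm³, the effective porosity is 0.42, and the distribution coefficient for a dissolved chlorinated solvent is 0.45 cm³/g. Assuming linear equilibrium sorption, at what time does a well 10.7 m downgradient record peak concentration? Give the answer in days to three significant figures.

Retardation factor R = 1 + ρ_b·K_d/n = 1 + 1.59 × 0.45/0.42 = 2.704.
Sorption retards both mechanisms: v_R = v/R = 0.1287 m/day, D_R = D/R = 0.1594 m²/day.
Peak time from v_R²t² + 2D_R t − x² = 0: t = (√(D_R² + v_R²x²) − D_R)/v_R².
√(D_R² + v_R²x²) = √(0.1594² + 0.1287² × 10.7²) = 1.386; v_R² = 0.01656.
t = (1.386 − 0.1594)/0.01656 = 74.1 days.

74.1 days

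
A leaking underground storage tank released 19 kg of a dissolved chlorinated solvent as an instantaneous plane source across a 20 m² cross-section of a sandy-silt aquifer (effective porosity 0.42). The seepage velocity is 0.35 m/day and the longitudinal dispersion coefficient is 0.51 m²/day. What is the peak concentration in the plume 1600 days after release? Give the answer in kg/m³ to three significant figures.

0.0223 kg/m³

The peak of an instantaneous 1D plume sits at x = vt; there the Gaussian factor is 1 and C_max = M/(n_e·A·√(4πDt)), where n_e·A is the pore area the mass is dissolved in.
√(4πDt) = √(4π × 0.51 × 1600) = 101.3 m, so C_max = 19/(0.42 × 20 × 101.3) = 0.0223 kg/m³.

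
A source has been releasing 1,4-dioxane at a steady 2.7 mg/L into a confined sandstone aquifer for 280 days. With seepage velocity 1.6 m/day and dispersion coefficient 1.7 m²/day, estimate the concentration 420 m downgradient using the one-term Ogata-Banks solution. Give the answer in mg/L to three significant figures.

For a continuous step input, C/C₀ ≈ ½·erfc((x−vt)/(2√(Dt))).
vt = 1.6 × 280 = 448 m and 2√(Dt) = 2√(1.7 × 280) = 43.63 m.
Argument (x−vt)/(2√(Dt)) = (420 − 448)/43.63 = -0.6418; ½·erfc(-0.6418) = 0.8180.
C = 2.7 × 0.8180 = 2.21 mg/L.

2.21 mg/L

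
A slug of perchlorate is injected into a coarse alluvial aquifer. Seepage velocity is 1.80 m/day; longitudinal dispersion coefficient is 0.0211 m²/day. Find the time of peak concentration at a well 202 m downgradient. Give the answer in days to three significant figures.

112 days

For the 1D instantaneous-source solution, setting ∂C/∂t = 0 at fixed x gives v²t² + 2Dt − x² = 0, so t = (√(D² + v²x²) − D)/v².
√(D² + v²x²) = √(0.0211² + 1.80² × 202²) = 363.6; v² = 3.24.
t = (363.6 − 0.0211)/3.24 = 112 days (vs. the pure-advection estimate x/v = 112 d).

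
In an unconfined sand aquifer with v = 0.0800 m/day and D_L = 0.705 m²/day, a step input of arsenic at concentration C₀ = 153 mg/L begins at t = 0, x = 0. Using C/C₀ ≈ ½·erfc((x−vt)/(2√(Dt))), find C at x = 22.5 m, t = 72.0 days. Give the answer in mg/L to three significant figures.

For a continuous step input, C/C₀ ≈ ½·erfc((x−vt)/(2√(Dt))).
vt = 0.0800 × 72.0 = 5.76 m and 2√(Dt) = 2√(0.705 × 72.0) = 14.25 m.
Argument (x−vt)/(2√(Dt)) = (22.5 − 5.76)/14.25 = 1.175; ½·erfc(1.175) = 0.04829.
C = 153 × 0.04829 = 7.39 mg/L.

7.39 mg/L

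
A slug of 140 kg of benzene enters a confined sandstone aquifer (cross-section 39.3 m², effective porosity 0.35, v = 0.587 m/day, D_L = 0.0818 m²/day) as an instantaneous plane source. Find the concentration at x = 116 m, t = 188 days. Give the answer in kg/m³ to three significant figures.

0.436 kg/m³

For an instantaneous plane source, C(x,t) = M/(n_e·A·√(4πDt)) · exp(−(x−vt)²/(4Dt)), with n_e·A the pore (flow) area.
Plume center vt = 0.587 × 188 = 110.356 m, so the well at 116 m is 5.644 m downgradient of the peak.
√(4πDt) = 13.90 m, giving peak height M/(n_e·A·√(4πDt)) = 140/(0.35 × 39.3 × 13.90) = 0.7322 kg/m³.
(x−vt)²/(4Dt) = (5.644)²/(4 × 0.0818 × 188) = 0.5178; exp(−0.5178) = 0.5958.
C = 0.7322 × 0.5958 = 0.436 kg/m³.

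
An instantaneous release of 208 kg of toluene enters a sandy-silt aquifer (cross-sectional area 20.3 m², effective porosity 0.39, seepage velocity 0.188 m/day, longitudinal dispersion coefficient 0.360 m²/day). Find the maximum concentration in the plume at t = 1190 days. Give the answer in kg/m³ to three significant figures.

The peak of an instantaneous 1D plume sits at x = vt; there the Gaussian factor is 1 and C_max = M/(n_e·A·√(4πDt)), where n_e·A is the pore area the mass is dissolved in.
√(4πDt) = √(4π × 0.360 × 1190) = 73.37 m, so C_max = 208/(0.39 × 20.3 × 73.37) = 0.358 kg/m³.

0.358 kg/m³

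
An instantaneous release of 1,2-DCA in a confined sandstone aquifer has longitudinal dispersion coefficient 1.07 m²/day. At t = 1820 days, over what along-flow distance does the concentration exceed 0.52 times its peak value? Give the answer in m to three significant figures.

The plume is Gaussian with σ = √(2Dt) = √(2 × 1.07 × 1820) = 62.41 m.
C/C_peak = exp(−Δx²/(2σ²)) = 0.52 ⇒ Δx = σ·√(−2 ln 0.52) = 62.41 × 1.144 = 71.40 m.
Width = 2Δx = 143 m.

143 m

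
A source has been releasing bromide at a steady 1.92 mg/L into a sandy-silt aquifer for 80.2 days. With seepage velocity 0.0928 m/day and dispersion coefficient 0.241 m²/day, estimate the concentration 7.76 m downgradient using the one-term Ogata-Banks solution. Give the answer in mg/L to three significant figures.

For a continuous step input, C/C₀ ≈ ½·erfc((x−vt)/(2√(Dt))).
vt = 0.0928 × 80.2 = 7.44256 m and 2√(Dt) = 2√(0.241 × 80.2) = 8.793 m.
Argument (x−vt)/(2√(Dt)) = (7.76 − 7.44256)/8.793 = 0.03610; ½·erfc(0.03610) = 0.4796.
C = 1.92 × 0.4796 = 0.921 mg/L.

0.921 mg/L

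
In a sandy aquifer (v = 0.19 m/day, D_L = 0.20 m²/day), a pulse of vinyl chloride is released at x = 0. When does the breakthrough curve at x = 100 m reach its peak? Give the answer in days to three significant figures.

For the 1D instantaneous-source solution, setting ∂C/∂t = 0 at fixed x gives v²t² + 2Dt − x² = 0, so t = (√(D² + v²x²) − D)/v².
√(D² + v²x²) = √(0.20² + 0.19² × 100²) = 19.00; v² = 0.0361.
t = (19.00 − 0.20)/0.0361 = 521 days (vs. the pure-advection estimate x/v = 526 d).

521 days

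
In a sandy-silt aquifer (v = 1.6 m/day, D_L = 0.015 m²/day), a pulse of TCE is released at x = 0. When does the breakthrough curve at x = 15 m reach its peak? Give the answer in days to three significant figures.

For the 1D instantaneous-source solution, setting ∂C/∂t = 0 at fixed x gives v²t² + 2Dt − x² = 0, so t = (√(D² + v²x²) − D)/v².
√(D² + v²x²) = √(0.015² + 1.6² × 15²) = 24.00; v² = 2.56.
t = (24.00 − 0.015)/2.56 = 9.37 days (vs. the pure-advection estimate x/v = 9.38 d).

9.37 days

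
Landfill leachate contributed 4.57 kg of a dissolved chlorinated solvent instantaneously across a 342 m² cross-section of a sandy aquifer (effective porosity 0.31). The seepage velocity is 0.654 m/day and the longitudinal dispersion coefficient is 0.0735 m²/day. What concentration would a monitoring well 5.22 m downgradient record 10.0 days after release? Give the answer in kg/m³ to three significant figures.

0.00784 kg/m³

For an instantaneous plane source, C(x,t) = M/(n_e·A·√(4πDt)) · exp(−(x−vt)²/(4Dt)), with n_e·A the pore (flow) area.
Plume center vt = 0.654 × 10.0 = 6.54 m, so the well at 5.22 m is 1.32 m upgradient of the peak.
√(4πDt) = 3.039 m, giving peak height M/(n_e·A·√(4πDt)) = 4.57/(0.31 × 342 × 3.039) = 0.01418 kg/m³.
(x−vt)²/(4Dt) = (-1.32)²/(4 × 0.0735 × 10.0) = 0.5927; exp(−0.5927) = 0.5528.
C = 0.01418 × 0.5528 = 0.00784 kg/m³.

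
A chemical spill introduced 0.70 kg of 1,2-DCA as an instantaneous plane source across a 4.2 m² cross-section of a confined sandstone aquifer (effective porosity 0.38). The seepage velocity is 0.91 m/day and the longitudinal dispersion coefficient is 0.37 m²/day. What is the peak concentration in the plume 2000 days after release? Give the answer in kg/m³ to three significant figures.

The peak of an instantaneous 1D plume sits at x = vt; there the Gaussian factor is 1 and C_max = M/(n_e·A·√(4πDt)), where n_e·A is the pore area the mass is dissolved in.
√(4πDt) = √(4π × 0.37 × 2000) = 96.43 m, so C_max = 0.70/(0.38 × 4.2 × 96.43) = 0.00455 kg/m³.

0.00455 kg/m³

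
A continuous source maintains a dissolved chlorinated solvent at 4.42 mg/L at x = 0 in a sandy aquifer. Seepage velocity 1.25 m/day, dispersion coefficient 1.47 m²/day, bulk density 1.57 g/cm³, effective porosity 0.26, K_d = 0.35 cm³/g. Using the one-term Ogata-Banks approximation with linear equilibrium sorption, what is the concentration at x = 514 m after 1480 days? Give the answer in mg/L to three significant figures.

4.35 mg/L

Retardation factor R = 1 + ρ_b·K_d/n = 1 + 1.57 × 0.35/0.26 = 3.113.
Sorption retards both mechanisms: v_R = v/R = 0.4015 m/day, D_R = D/R = 0.4722 m²/day.
v_R·t = 0.4015 × 1480 = 594.22 m; 2√(D_R t) = 52.87 m; argument = (514 − 594.22)/52.87 = -1.517.
C = C₀ × ½·erfc(-1.517) = 4.42 × 0.9840 = 4.35 mg/L.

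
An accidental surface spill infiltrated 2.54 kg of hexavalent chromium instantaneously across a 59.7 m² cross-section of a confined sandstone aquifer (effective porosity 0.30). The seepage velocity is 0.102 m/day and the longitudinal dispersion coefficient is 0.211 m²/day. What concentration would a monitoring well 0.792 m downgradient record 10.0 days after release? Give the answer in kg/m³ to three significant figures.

0.0274 kg/m³

For an instantaneous plane source, C(x,t) = M/(n_e·A·√(4πDt)) · exp(−(x−vt)²/(4Dt)), with n_e·A the pore (flow) area.
Plume center vt = 0.102 × 10.0 = 1.02 m, so the well at 0.792 m is 0.228 m upgradient of the peak.
√(4πDt) = 5.149 m, giving peak height M/(n_e·A·√(4πDt)) = 2.54/(0.30 × 59.7 × 5.149) = 0.02754 kg/m³.
(x−vt)²/(4Dt) = (-0.228)²/(4 × 0.211 × 10.0) = 0.006159; exp(−0.006159) = 0.9939.
C = 0.02754 × 0.9939 = 0.0274 kg/m³.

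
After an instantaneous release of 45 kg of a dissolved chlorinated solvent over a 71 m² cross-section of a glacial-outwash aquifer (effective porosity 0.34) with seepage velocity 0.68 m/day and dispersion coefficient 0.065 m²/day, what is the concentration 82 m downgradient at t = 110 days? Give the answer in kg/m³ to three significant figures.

For an instantaneous plane source, C(x,t) = M/(n_e·A·√(4πDt)) · exp(−(x−vt)²/(4Dt)), with n_e·A the pore (flow) area.
Plume center vt = 0.68 × 110 = 74.8 m, so the well at 82 m is 7.2 m downgradient of the peak.
√(4πDt) = 9.479 m, giving peak height M/(n_e·A·√(4πDt)) = 45/(0.34 × 71 × 9.479) = 0.1967 kg/m³.
(x−vt)²/(4Dt) = (7.2)²/(4 × 0.065 × 110) = 1.813; exp(−1.813) = 0.1632.
C = 0.1967 × 0.1632 = 0.0321 kg/m³.

0.0321 kg/m³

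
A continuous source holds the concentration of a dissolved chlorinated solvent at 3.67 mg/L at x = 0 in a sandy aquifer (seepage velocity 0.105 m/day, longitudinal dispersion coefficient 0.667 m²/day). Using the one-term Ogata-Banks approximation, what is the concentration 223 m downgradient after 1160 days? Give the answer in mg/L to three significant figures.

For a continuous step input, C/C₀ ≈ ½·erfc((x−vt)/(2√(Dt))).
vt = 0.105 × 1160 = 121.8 m and 2√(Dt) = 2√(0.667 × 1160) = 55.63 m.
Argument (x−vt)/(2√(Dt)) = (223 − 121.8)/55.63 = 1.819; ½·erfc(1.819) = 0.005049.
C = 3.67 × 0.005049 = 0.0185 mg/L.

0.0185 mg/L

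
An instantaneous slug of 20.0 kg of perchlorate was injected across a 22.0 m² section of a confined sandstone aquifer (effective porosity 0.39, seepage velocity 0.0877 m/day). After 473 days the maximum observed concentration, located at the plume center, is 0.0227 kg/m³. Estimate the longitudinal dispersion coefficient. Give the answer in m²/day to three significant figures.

At the plume center C_max = M/(n_e·A·√(4πDt)), so D = M²/(4πt·(n_e·A·C_max)²).
n_e·A·C_max = 0.39 × 22.0 × 0.0227 = 0.1948 kg/m.
D = 20.0²/(4π × 473 × 0.1948²) = 1.77 m²/day.

1.77 m²/day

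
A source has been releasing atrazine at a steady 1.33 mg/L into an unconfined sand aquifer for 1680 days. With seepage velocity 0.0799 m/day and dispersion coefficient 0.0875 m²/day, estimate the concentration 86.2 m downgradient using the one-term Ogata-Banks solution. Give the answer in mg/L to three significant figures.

For a continuous step input, C/C₀ ≈ ½·erfc((x−vt)/(2√(Dt))).
vt = 0.0799 × 1680 = 134.232 m and 2√(Dt) = 2√(0.0875 × 1680) = 24.25 m.
Argument (x−vt)/(2√(Dt)) = (86.2 − 134.232)/24.25 = -1.981; ½·erfc(-1.981) = 0.9975.
C = 1.33 × 0.9975 = 1.33 mg/L.

1.33 mg/L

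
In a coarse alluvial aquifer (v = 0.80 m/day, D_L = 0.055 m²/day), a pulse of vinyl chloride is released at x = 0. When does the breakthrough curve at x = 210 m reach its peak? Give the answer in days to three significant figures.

262 days

For the 1D instantaneous-source solution, setting ∂C/∂t = 0 at fixed x gives v²t² + 2Dt − x² = 0, so t = (√(D² + v²x²) − D)/v².
√(D² + v²x²) = √(0.055² + 0.80² × 210²) = 168.0; v² = 0.64.
t = (168.0 − 0.055)/0.64 = 262 days (vs. the pure-advection estimate x/v = 262 d).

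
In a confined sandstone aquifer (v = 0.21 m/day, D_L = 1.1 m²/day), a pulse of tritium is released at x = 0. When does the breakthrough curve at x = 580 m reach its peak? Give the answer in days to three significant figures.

2740 days

For the 1D instantaneous-source solution, setting ∂C/∂t = 0 at fixed x gives v²t² + 2Dt − x² = 0, so t = (√(D² + v²x²) − D)/v².
√(D² + v²x²) = √(1.1² + 0.21² × 580²) = 121.8; v² = 0.0441.
t = (121.8 − 1.1)/0.0441 = 2740 days (vs. the pure-advection estimate x/v = 2760 d).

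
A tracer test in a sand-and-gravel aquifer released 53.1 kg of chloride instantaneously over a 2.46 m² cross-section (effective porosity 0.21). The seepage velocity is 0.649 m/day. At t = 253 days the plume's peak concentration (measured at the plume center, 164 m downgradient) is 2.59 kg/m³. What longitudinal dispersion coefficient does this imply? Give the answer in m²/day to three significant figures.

0.495 m²/day

At the plume center C_max = M/(n_e·A·√(4πDt)), so D = M²/(4πt·(n_e·A·C_max)²).
n_e·A·C_max = 0.21 × 2.46 × 2.59 = 1.338 kg/m.
D = 53.1²/(4π × 253 × 1.338²) = 0.495 m²/day.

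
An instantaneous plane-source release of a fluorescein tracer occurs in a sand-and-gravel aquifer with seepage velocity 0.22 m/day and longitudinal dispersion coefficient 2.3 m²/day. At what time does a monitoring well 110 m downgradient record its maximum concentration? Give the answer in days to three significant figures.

455 days

For the 1D instantaneous-source solution, setting ∂C/∂t = 0 at fixed x gives v²t² + 2Dt − x² = 0, so t = (√(D² + v²x²) − D)/v².
√(D² + v²x²) = √(2.3² + 0.22² × 110²) = 24.31; v² = 0.0484.
t = (24.31 − 2.3)/0.0484 = 455 days (vs. the pure-advection estimate x/v = 500 d).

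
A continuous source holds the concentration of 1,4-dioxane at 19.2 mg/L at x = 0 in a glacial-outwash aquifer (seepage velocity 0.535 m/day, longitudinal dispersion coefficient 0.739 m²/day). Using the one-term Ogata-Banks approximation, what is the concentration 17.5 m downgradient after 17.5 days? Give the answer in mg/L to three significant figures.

1.05 mg/L

For a continuous step input, C/C₀ ≈ ½·erfc((x−vt)/(2√(Dt))).
vt = 0.535 × 17.5 = 9.3625 m and 2√(Dt) = 2√(0.739 × 17.5) = 7.192 m.
Argument (x−vt)/(2√(Dt)) = (17.5 − 9.3625)/7.192 = 1.131; ½·erfc(1.131) = 0.05486.
C = 19.2 × 0.05486 = 1.05 mg/L.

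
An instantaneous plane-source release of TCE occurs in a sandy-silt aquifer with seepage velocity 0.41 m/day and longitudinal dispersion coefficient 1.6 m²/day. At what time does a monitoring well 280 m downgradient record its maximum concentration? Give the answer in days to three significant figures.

673 days

For the 1D instantaneous-source solution, setting ∂C/∂t = 0 at fixed x gives v²t² + 2Dt − x² = 0, so t = (√(D² + v²x²) − D)/v².
√(D² + v²x²) = √(1.6² + 0.41² × 280²) = 114.8; v² = 0.1681.
t = (114.8 − 1.6)/0.1681 = 673 days (vs. the pure-advection estimate x/v = 683 d).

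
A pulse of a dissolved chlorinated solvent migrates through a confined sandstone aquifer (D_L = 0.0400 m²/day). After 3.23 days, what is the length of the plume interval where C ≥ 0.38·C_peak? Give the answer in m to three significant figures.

1.41 m

The plume is Gaussian with σ = √(2Dt) = √(2 × 0.0400 × 3.23) = 0.5083 m.
C/C_peak = exp(−Δx²/(2σ²)) = 0.38 ⇒ Δx = σ·√(−2 ln 0.38) = 0.5083 × 1.391 = 0.7070 m.
Width = 2Δx = 1.41 m.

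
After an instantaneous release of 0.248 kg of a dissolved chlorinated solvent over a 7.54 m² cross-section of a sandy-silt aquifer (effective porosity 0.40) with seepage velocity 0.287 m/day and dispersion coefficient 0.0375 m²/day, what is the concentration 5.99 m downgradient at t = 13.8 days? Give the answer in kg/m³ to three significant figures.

For an instantaneous plane source, C(x,t) = M/(n_e·A·√(4πDt)) · exp(−(x−vt)²/(4Dt)), with n_e·A the pore (flow) area.
Plume center vt = 0.287 × 13.8 = 3.9606 m, so the well at 5.99 m is 2.0294 m downgradient of the peak.
√(4πDt) = 2.550 m, giving peak height M/(n_e·A·√(4πDt)) = 0.248/(0.40 × 7.54 × 2.550) = 0.03225 kg/m³.
(x−vt)²/(4Dt) = (2.0294)²/(4 × 0.0375 × 13.8) = 1.990; exp(−1.990) = 0.1367.
C = 0.03225 × 0.1367 = 0.00441 kg/m³.

0.00441 kg/m³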